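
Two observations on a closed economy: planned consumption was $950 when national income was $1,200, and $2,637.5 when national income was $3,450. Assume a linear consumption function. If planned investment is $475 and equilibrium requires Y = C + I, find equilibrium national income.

MPC = (2637.5 − 950)/(3450 − 1200) = 1687.5/2250 = 0.75
a = 950 − 0.75(1200) = 50
Equilibrium: Y = 50 + 0.75Y + 475
0.25Y = 525, so Y = 525/0.25 = 2100

Y = 2100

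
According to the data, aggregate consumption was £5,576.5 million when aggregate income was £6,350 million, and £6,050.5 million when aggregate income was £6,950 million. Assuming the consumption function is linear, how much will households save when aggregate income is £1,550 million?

S = -234.5

MPC = (6050.5 − 5576.5)/(6950 − 6350) = 474/600 = 0.79
a = 5576.5 − 0.79(6350) = 5576.5 − 5016.5 = 560
C = 560 + 0.79(1550) = 1784.5
S = 1550 − 1784.5 = -234.5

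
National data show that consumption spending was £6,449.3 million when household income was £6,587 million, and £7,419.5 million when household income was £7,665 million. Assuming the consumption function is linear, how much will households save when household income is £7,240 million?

S = 203

MPC = (7419.5 − 6449.3)/(7665 − 6587) = 970.2/1078 = 0.9
a = 6449.3 − 0.9(6587) = 6449.3 − 5928.3 = 521
C = 521 + 0.9(7240) = 7037
S = 7240 − 7037 = 203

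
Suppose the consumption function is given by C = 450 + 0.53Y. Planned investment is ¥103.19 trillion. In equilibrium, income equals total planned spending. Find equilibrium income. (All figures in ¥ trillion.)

Y = 1177

Y = C + I = 450 + 0.53Y + 103.19
Y − 0.53Y = 553.19
0.47Y = 553.19, so Y = 553.19/0.47 = 1177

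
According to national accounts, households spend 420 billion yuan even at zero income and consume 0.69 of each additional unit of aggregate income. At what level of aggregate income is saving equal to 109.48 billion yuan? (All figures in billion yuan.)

S = Y − C = -420 + 0.31Y
-420 + 0.31Y = 109.48, so 0.31Y = 529.48 and Y = 1708

Y = 1708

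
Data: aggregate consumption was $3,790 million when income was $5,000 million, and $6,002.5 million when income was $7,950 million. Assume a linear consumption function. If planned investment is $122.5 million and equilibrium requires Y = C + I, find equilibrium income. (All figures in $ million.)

Y = 650

MPC = (6002.5 − 3790)/(7950 − 5000) = 2212.5/2950 = 0.75
a = 3790 − 0.75(5000) = 40
Equilibrium: Y = 40 + 0.75Y + 122.5
0.25Y = 162.5, so Y = 162.5/0.25 = 650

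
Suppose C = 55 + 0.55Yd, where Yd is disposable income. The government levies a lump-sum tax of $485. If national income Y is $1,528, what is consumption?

C = 628.65

Yd = Y − T = 1528 − 485 = 1043
C = 55 + 0.55(1043) = 55 + 573.65 = 628.65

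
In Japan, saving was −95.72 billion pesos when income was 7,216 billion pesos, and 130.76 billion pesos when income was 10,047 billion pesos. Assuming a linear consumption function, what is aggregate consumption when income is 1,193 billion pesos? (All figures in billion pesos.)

C = 1770.56

MPS = ΔS/ΔY = (130.76 − (-95.72))/(10047 − 7216) = 226.48/2831 = 0.08
MPC = 1 − MPS = 0.92
Autonomous saving = -95.72 − 0.08(7216) = -673, so a = 673
C = 673 + 0.92(1193) = 673 + 1097.56 = 1770.56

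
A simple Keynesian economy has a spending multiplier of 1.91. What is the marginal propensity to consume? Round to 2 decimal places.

k = 1/(1 − MPC), so 1 − MPC = 1/k = 1/1.91 = 0.5236
MPC = 1 − 0.5236 = 0.48

MPC = 0.48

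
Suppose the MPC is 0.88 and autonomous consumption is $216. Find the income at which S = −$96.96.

Y = 992

S = Y − C = -216 + 0.12Y
-216 + 0.12Y = -96.96, so 0.12Y = 119.04 and Y = 992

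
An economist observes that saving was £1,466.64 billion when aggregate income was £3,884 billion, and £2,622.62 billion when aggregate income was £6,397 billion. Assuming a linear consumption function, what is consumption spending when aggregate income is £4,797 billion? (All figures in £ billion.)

MPS = ΔS/ΔY = (2622.62 − 1466.64)/(6397 − 3884) = 1155.98/2513 = 0.46
MPC = 1 − MPS = 0.54
Autonomous saving = 1466.64 − 0.46(3884) = -320, so a = 320
C = 320 + 0.54(4797) = 320 + 2590.38 = 2910.38

C = 2910.38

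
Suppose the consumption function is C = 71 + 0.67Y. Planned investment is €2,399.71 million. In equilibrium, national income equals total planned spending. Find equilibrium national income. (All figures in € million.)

Y = C + I = 71 + 0.67Y + 2399.71
Y − 0.67Y = 2470.71
0.33Y = 2470.71, so Y = 2470.71/0.33 = 7487

Y = 7487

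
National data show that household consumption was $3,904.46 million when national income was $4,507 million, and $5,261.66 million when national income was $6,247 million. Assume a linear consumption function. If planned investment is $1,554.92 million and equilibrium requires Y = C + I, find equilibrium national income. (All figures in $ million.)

MPC = (5261.66 − 3904.46)/(6247 − 4507) = 1357.2/1740 = 0.78
a = 3904.46 − 0.78(4507) = 389
Equilibrium: Y = 389 + 0.78Y + 1554.92
0.22Y = 1943.92, so Y = 1943.92/0.22 = 8836

Y = 8836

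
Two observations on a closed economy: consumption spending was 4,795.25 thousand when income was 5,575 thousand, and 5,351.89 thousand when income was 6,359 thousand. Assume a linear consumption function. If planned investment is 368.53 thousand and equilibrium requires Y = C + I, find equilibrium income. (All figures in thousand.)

MPC = (5351.89 − 4795.25)/(6359 − 5575) = 556.64/784 = 0.71
a = 4795.25 − 0.71(5575) = 837
Equilibrium: Y = 837 + 0.71Y + 368.53
0.29Y = 1205.53, so Y = 1205.53/0.29 = 4157

Y = 4157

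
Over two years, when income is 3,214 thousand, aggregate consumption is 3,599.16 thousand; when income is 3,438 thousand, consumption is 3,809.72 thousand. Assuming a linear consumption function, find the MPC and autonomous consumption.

MPC = 0.94; a = 578

MPC = ΔC/ΔY = (3809.72 − 3599.16)/(3438 − 3214) = 210.56/224 = 0.94
a = C − MPC·Y = 3599.16 − 0.94(3214) = 3599.16 − 3021.16 = 578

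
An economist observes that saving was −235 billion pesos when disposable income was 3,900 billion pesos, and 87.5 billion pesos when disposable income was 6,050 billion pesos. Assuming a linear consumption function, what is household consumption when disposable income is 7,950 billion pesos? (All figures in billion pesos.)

C = 7577.5

MPS = ΔS/ΔY = (87.5 − (-235))/(6050 − 3900) = 322.5/2150 = 0.15
MPC = 1 − MPS = 0.85
Autonomous saving = -235 − 0.15(3900) = -820, so a = 820
C = 820 + 0.85(7950) = 820 + 6757.5 = 7577.5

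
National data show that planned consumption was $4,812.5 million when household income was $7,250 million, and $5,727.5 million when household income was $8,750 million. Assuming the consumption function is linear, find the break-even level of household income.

MPC = (5727.5 − 4812.5)/(8750 − 7250) = 915/1500 = 0.61
a = 4812.5 − 0.61(7250) = 4812.5 − 4422.5 = 390
Break-even: Y = a/(1−MPC) = 390/0.39 = 1000

Y = 1000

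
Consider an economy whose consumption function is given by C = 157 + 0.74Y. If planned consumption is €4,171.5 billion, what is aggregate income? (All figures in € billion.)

157 + 0.74Y = 4171.5
0.74Y = 4014.5, so Y = 4014.5/0.74 = 5425

Y = 5425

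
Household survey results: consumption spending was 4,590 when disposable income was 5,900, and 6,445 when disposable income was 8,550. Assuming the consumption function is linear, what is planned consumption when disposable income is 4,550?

C = 3645

MPC = (6445 − 4590)/(8550 − 5900) = 1855/2650 = 0.7
a = 4590 − 0.7(5900) = 4590 − 4130 = 460
C = 460 + 0.7(4550) = 460 + 3185 = 3645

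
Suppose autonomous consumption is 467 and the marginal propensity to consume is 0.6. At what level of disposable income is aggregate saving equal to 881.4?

S = Y − C = -467 + 0.4Y
-467 + 0.4Y = 881.4, so 0.4Y = 1348.4 and Y = 3371

Y = 3371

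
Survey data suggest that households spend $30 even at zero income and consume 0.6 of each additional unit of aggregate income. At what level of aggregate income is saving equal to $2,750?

Y = 6950

S = Y − C = -30 + 0.4Y
-30 + 0.4Y = 2750, so 0.4Y = 2780 and Y = 6950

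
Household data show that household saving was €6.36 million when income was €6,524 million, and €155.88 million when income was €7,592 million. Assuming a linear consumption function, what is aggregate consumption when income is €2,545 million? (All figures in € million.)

C = 3095.7

MPS = ΔS/ΔY = (155.88 − 6.36)/(7592 − 6524) = 149.52/1068 = 0.14
MPC = 1 − MPS = 0.86
Autonomous saving = 6.36 − 0.14(6524) = -907, so a = 907
C = 907 + 0.86(2545) = 907 + 2188.7 = 3095.7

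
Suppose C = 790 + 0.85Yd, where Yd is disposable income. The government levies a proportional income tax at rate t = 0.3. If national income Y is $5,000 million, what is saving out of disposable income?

Yd = (1 − 0.3)(5000) = 0.7(5000) = 3500
C = 790 + 0.85(3500) = 790 + 2975 = 3765
S = Yd − C = 3500 − 3765 = -265

S = -265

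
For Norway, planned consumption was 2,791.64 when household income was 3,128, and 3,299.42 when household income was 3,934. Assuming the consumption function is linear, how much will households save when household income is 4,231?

S = 744.47

MPC = (3299.42 − 2791.64)/(3934 − 3128) = 507.78/806 = 0.63
a = 2791.64 − 0.63(3128) = 2791.64 − 1970.64 = 821
C = 821 + 0.63(4231) = 3486.53
S = 4231 − 3486.53 = 744.47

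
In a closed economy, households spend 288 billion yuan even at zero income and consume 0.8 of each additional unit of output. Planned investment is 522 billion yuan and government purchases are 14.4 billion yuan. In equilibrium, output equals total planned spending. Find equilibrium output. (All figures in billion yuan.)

Y = 4122

Y = C + I + G = 288 + 0.8Y + 522 + 14.4
Y − 0.8Y = 824.4
0.2Y = 824.4, so Y = 824.4/0.2 = 4122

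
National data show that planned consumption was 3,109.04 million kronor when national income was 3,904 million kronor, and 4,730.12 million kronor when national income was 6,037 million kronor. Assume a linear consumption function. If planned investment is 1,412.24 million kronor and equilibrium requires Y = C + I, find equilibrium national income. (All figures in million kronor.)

Y = 6476

MPC = (4730.12 − 3109.04)/(6037 − 3904) = 1621.08/2133 = 0.76
a = 3109.04 − 0.76(3904) = 142
Equilibrium: Y = 142 + 0.76Y + 1412.24
0.24Y = 1554.24, so Y = 1554.24/0.24 = 6476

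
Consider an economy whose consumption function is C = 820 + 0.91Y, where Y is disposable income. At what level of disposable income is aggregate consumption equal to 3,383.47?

Y = 2817

820 + 0.91Y = 3383.47
0.91Y = 2563.47, so Y = 2563.47/0.91 = 2817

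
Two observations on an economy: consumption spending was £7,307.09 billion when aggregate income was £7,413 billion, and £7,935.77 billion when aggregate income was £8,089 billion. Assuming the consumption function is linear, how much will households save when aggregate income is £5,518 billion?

MPC = (7935.77 − 7307.09)/(8089 − 7413) = 628.68/676 = 0.93
a = 7307.09 − 0.93(7413) = 7307.09 − 6894.09 = 413
C = 413 + 0.93(5518) = 5544.74
S = 5518 − 5544.74 = -26.74

S = -26.74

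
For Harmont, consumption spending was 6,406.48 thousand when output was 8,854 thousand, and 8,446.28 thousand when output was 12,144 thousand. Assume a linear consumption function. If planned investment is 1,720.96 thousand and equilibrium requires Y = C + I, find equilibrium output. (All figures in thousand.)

Y = 6942

MPC = (8446.28 − 6406.48)/(12144 − 8854) = 2039.8/3290 = 0.62
a = 6406.48 − 0.62(8854) = 917
Equilibrium: Y = 917 + 0.62Y + 1720.96
0.38Y = 2637.96, so Y = 2637.96/0.38 = 6942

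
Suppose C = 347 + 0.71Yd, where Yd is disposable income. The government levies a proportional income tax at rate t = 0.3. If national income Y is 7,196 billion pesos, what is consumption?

C = 3923.412

Yd = (1 − 0.3)(7196) = 0.7(7196) = 5037.2
C = 347 + 0.71(5037.2) = 347 + 3576.412 = 3923.412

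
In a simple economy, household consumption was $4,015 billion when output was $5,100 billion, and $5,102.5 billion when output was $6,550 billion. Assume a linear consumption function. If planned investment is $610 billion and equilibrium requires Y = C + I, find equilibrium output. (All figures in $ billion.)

MPC = (5102.5 − 4015)/(6550 − 5100) = 1087.5/1450 = 0.75
a = 4015 − 0.75(5100) = 190
Equilibrium: Y = 190 + 0.75Y + 610
0.25Y = 800, so Y = 800/0.25 = 3200

Y = 3200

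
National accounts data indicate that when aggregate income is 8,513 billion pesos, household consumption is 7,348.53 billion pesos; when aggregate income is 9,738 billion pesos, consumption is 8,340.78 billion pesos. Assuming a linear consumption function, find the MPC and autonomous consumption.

MPC = 0.81; a = 453

MPC = ΔC/ΔY = (8340.78 − 7348.53)/(9738 − 8513) = 992.25/1225 = 0.81
a = C − MPC·Y = 7348.53 − 0.81(8513) = 7348.53 − 6895.53 = 453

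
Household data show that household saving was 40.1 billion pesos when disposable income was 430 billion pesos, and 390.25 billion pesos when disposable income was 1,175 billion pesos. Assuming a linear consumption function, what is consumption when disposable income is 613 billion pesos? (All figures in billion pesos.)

C = 486.89

MPS = ΔS/ΔY = (390.25 − 40.1)/(1175 − 430) = 350.15/745 = 0.47
MPC = 1 − MPS = 0.53
Autonomous saving = 40.1 − 0.47(430) = -162, so a = 162
C = 162 + 0.53(613) = 162 + 324.89 = 486.89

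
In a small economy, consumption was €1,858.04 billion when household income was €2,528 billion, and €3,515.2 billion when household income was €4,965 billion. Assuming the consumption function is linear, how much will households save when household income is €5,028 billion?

MPC = (3515.2 − 1858.04)/(4965 − 2528) = 1657.16/2437 = 0.68
a = 1858.04 − 0.68(2528) = 1858.04 − 1719.04 = 139
C = 139 + 0.68(5028) = 3558.04
S = 5028 − 3558.04 = 1469.96

S = 1469.96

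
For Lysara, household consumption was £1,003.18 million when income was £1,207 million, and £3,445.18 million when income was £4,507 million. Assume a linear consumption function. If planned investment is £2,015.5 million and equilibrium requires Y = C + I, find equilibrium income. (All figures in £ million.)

MPC = (3445.18 − 1003.18)/(4507 − 1207) = 2442/3300 = 0.74
a = 1003.18 − 0.74(1207) = 110
Equilibrium: Y = 110 + 0.74Y + 2015.5
0.26Y = 2125.5, so Y = 2125.5/0.26 = 8175

Y = 8175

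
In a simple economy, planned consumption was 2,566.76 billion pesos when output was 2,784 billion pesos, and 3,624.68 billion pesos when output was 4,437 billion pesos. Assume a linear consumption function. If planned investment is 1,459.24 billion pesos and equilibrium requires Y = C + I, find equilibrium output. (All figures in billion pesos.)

MPC = (3624.68 − 2566.76)/(4437 − 2784) = 1057.92/1653 = 0.64
a = 2566.76 − 0.64(2784) = 785
Equilibrium: Y = 785 + 0.64Y + 1459.24
0.36Y = 2244.24, so Y = 2244.24/0.36 = 6234

Y = 6234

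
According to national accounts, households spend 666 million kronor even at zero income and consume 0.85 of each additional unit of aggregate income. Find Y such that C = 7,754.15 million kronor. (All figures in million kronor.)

666 + 0.85Y = 7754.15
0.85Y = 7088.15, so Y = 7088.15/0.85 = 8339

Y = 8339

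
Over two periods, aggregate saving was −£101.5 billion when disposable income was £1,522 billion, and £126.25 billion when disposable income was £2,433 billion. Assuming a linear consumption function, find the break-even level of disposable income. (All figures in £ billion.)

MPS = ΔS/ΔY = (126.25 − (-101.5))/(2433 − 1522) = 227.75/911 = 0.25
MPC = 1 − MPS = 0.75
From S(1522) = -101.5: −a + 0.25(1522) = -101.5, so a = 380.5 − (-101.5) = 482
Break-even (S = 0): Y = a/MPS = 482/0.25 = 1928

Y = 1928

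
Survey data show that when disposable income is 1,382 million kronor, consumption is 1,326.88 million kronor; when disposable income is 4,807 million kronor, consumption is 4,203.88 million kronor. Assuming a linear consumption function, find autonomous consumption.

a = 166

MPC = ΔC/ΔY = (4203.88 − 1326.88)/(4807 − 1382) = 2877/3425 = 0.84
a = C − MPC·Y = 1326.88 − 0.84(1382) = 1326.88 − 1160.88 = 166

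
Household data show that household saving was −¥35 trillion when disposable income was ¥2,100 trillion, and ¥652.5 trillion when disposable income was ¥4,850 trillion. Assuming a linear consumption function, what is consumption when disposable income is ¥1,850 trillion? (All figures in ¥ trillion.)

MPS = ΔS/ΔY = (652.5 − (-35))/(4850 − 2100) = 687.5/2750 = 0.25
MPC = 1 − MPS = 0.75
Autonomous saving = -35 − 0.25(2100) = -560, so a = 560
C = 560 + 0.75(1850) = 560 + 1387.5 = 1947.5

C = 1947.5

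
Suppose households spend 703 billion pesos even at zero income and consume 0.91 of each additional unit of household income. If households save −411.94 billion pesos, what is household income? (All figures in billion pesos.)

S = Y − C = -703 + 0.09Y
-703 + 0.09Y = -411.94, so 0.09Y = 291.06 and Y = 3234

Y = 3234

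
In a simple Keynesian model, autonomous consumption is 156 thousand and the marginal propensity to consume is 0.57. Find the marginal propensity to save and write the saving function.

MPS = 1 − MPC = 1 − 0.57 = 0.43
S = Y − C = -156 + 0.43Y

MPS = 0.43; S = -156 + 0.43Y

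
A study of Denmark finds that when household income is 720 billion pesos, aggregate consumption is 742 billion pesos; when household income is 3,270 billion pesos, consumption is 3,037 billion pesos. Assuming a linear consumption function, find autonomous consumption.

a = 94

MPC = ΔC/ΔY = (3037 − 742)/(3270 − 720) = 2295/2550 = 0.9
a = C − MPC·Y = 742 − 0.9(720) = 742 − 648 = 94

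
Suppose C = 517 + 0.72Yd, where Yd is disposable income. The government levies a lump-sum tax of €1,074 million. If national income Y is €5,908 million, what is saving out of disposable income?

S = 836.52

Yd = Y − T = 5908 − 1074 = 4834
C = 517 + 0.72(4834) = 517 + 3480.48 = 3997.48
S = Yd − C = 4834 − 3997.48 = 836.52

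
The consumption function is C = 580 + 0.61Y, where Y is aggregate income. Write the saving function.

S = Y − C = Y − (580 + 0.61Y) = -580 + (1 − 0.61)Y

S = -580 + 0.39Y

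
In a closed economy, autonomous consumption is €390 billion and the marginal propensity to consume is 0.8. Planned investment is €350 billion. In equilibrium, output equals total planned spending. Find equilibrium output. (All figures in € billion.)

Y = C + I = 390 + 0.8Y + 350
Y − 0.8Y = 740
0.2Y = 740, so Y = 740/0.2 = 3700

Y = 3700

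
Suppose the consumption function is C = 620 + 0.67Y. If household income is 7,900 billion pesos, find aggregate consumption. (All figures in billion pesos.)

C = 620 + 0.67(7900) = 620 + 5293 = 5913

C = 5913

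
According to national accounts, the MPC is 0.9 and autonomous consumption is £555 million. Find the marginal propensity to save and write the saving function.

MPS = 1 − MPC = 1 − 0.9 = 0.1
S = Y − C = -555 + 0.1Y

MPS = 0.1; S = -555 + 0.1Y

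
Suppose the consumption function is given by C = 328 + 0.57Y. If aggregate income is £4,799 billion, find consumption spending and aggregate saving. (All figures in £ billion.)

C = 3063.43; S = 1735.57

C = 328 + 0.57(4799) = 328 + 2735.43 = 3063.43
S = Y − C = 4799 − 3063.43 = 1735.57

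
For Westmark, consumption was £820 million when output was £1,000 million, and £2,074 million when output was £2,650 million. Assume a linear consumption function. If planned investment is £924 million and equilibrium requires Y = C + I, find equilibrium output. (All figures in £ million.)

MPC = (2074 − 820)/(2650 − 1000) = 1254/1650 = 0.76
a = 820 − 0.76(1000) = 60
Equilibrium: Y = 60 + 0.76Y + 924
0.24Y = 984, so Y = 984/0.24 = 4100

Y = 4100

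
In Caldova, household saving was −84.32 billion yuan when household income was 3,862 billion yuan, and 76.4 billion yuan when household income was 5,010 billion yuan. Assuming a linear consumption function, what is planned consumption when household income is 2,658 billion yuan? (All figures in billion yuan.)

MPS = ΔS/ΔY = (76.4 − (-84.32))/(5010 − 3862) = 160.72/1148 = 0.14
MPC = 1 − MPS = 0.86
Autonomous saving = -84.32 − 0.14(3862) = -625, so a = 625
C = 625 + 0.86(2658) = 625 + 2285.88 = 2910.88

C = 2910.88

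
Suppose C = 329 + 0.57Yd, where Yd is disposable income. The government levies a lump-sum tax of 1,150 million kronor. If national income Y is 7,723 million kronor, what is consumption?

C = 4075.61

Yd = Y − T = 7723 − 1150 = 6573
C = 329 + 0.57(6573) = 329 + 3746.61 = 4075.61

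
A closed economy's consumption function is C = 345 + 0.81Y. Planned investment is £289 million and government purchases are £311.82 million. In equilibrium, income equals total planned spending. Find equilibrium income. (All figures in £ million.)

Y = 4978

Y = C + I + G = 345 + 0.81Y + 289 + 311.82
Y − 0.81Y = 945.82
0.19Y = 945.82, so Y = 945.82/0.19 = 4978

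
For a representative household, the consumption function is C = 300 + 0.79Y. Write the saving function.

S = Y − C = Y − (300 + 0.79Y) = -300 + (1 − 0.79)Y

S = -300 + 0.21Y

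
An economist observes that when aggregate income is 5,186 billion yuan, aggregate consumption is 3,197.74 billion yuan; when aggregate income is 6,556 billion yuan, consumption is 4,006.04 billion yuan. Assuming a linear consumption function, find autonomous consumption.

MPC = ΔC/ΔY = (4006.04 − 3197.74)/(6556 − 5186) = 808.3/1370 = 0.59
a = C − MPC·Y = 3197.74 − 0.59(5186) = 3197.74 − 3059.74 = 138

a = 138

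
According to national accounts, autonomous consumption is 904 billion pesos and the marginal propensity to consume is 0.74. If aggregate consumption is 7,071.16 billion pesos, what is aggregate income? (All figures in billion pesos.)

904 + 0.74Y = 7071.16
0.74Y = 6167.16, so Y = 6167.16/0.74 = 8334

Y = 8334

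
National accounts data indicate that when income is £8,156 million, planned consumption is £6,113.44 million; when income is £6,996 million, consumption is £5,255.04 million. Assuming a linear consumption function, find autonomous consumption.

a = 78

MPC = ΔC/ΔY = (6113.44 − 5255.04)/(8156 − 6996) = 858.4/1160 = 0.74
a = C − MPC·Y = 5255.04 − 0.74(6996) = 5255.04 − 5177.04 = 78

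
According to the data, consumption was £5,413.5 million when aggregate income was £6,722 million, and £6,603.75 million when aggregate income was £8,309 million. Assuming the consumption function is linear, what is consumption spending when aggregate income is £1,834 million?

C = 1747.5

MPC = (6603.75 − 5413.5)/(8309 − 6722) = 1190.25/1587 = 0.75
a = 5413.5 − 0.75(6722) = 5413.5 − 5041.5 = 372
C = 372 + 0.75(1834) = 372 + 1375.5 = 1747.5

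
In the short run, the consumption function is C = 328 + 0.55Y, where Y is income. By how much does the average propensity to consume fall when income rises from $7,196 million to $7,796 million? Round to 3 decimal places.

At Y = 7196: C = 328 + 0.55(7196) = 4285.8, APC = 4285.8/7196 = 0.5956
At Y = 7796: C = 4615.8, APC = 4615.8/7796 = 0.5921
Fall in APC = 0.5956 − 0.5921 = 0.0035 ≈ 0.004

ΔAPC = 0.004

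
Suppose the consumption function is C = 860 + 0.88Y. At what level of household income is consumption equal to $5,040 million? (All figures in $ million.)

860 + 0.88Y = 5040
0.88Y = 4180, so Y = 4180/0.88 = 4750

Y = 4750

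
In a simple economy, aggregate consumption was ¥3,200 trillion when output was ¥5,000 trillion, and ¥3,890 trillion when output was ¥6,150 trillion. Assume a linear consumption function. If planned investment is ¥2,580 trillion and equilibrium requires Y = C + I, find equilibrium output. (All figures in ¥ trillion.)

Y = 6950

MPC = (3890 − 3200)/(6150 − 5000) = 690/1150 = 0.6
a = 3200 − 0.6(5000) = 200
Equilibrium: Y = 200 + 0.6Y + 2580
0.4Y = 2780, so Y = 2780/0.4 = 6950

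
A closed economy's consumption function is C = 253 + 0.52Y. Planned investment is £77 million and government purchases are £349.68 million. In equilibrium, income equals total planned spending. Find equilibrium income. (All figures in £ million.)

Y = C + I + G = 253 + 0.52Y + 77 + 349.68
Y − 0.52Y = 679.68
0.48Y = 679.68, so Y = 679.68/0.48 = 1416

Y = 1416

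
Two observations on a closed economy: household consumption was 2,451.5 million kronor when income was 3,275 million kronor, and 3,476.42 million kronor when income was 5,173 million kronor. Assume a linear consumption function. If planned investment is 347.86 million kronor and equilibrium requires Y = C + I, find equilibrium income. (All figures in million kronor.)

MPC = (3476.42 − 2451.5)/(5173 − 3275) = 1024.92/1898 = 0.54
a = 2451.5 − 0.54(3275) = 683
Equilibrium: Y = 683 + 0.54Y + 347.86
0.46Y = 1030.86, so Y = 1030.86/0.46 = 2241

Y = 2241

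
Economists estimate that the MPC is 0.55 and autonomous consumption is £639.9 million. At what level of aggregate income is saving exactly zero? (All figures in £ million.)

Y = 1422

At break-even, C = Y: 639.9 + 0.55Y = Y
0.45Y = 639.9, so Y = 639.9/0.45 = 1422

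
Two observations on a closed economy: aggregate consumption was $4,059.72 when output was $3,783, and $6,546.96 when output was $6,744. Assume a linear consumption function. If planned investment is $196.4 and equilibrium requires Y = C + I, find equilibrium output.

Y = 6740

MPC = (6546.96 − 4059.72)/(6744 − 3783) = 2487.24/2961 = 0.84
a = 4059.72 − 0.84(3783) = 882
Equilibrium: Y = 882 + 0.84Y + 196.4
0.16Y = 1078.4, so Y = 1078.4/0.16 = 6740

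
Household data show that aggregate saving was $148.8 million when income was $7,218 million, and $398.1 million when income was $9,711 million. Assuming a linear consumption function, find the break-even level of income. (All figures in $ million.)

MPS = ΔS/ΔY = (398.1 − 148.8)/(9711 − 7218) = 249.3/2493 = 0.1
MPC = 1 − MPS = 0.9
From S(7218) = 148.8: −a + 0.1(7218) = 148.8, so a = 721.8 − 148.8 = 573
Break-even (S = 0): Y = a/MPS = 573/0.1 = 5730

Y = 5730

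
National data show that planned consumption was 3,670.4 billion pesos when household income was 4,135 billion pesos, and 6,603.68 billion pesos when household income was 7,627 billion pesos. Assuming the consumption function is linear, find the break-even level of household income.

Y = 1231.25

MPC = (6603.68 − 3670.4)/(7627 − 4135) = 2933.28/3492 = 0.84
a = 3670.4 − 0.84(4135) = 3670.4 − 3473.4 = 197
Break-even: Y = a/(1−MPC) = 197/0.16 = 1231.25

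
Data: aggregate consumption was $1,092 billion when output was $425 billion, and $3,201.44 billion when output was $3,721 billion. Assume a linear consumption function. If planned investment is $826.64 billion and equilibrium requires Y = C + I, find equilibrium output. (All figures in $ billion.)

MPC = (3201.44 − 1092)/(3721 − 425) = 2109.44/3296 = 0.64
a = 1092 − 0.64(425) = 820
Equilibrium: Y = 820 + 0.64Y + 826.64
0.36Y = 1646.64, so Y = 1646.64/0.36 = 4574

Y = 4574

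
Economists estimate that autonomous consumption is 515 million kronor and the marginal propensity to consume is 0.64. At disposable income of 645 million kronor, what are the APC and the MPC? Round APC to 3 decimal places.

APC = 1.438; MPC = 0.64

MPC = 0.64 (the slope of the consumption function)
C = 515 + 0.64(645) = 927.8, so APC = 927.8/645 = 1.438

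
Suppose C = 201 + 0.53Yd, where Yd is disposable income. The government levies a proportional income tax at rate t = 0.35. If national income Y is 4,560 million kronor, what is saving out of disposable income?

S = 1192.08

Yd = (1 − 0.35)(4560) = 0.65(4560) = 2964
C = 201 + 0.53(2964) = 201 + 1570.92 = 1771.92
S = Yd − C = 2964 − 1771.92 = 1192.08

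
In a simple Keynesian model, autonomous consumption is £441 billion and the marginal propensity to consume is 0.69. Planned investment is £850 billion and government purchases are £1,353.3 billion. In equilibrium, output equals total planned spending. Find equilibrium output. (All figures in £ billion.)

Y = C + I + G = 441 + 0.69Y + 850 + 1353.3
Y − 0.69Y = 2644.3
0.31Y = 2644.3, so Y = 2644.3/0.31 = 8530

Y = 8530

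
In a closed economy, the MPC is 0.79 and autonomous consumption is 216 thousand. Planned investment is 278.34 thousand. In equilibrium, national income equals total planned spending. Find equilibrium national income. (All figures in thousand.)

Y = C + I = 216 + 0.79Y + 278.34
Y − 0.79Y = 494.34
0.21Y = 494.34, so Y = 494.34/0.21 = 2354

Y = 2354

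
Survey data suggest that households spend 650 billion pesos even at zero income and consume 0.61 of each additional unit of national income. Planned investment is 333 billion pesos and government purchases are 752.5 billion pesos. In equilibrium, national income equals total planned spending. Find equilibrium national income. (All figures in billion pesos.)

Y = C + I + G = 650 + 0.61Y + 333 + 752.5
Y − 0.61Y = 1735.5
0.39Y = 1735.5, so Y = 1735.5/0.39 = 4450

Y = 4450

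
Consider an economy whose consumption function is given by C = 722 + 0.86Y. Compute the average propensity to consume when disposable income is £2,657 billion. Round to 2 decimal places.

APC = 1.13

C = 722 + 0.86(2657) = 3007.02
APC = C/Y = 3007.02/2657 = 1.13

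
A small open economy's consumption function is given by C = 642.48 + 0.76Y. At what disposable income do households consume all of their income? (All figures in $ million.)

At break-even, C = Y: 642.48 + 0.76Y = Y
0.24Y = 642.48, so Y = 642.48/0.24 = 2677

Y = 2677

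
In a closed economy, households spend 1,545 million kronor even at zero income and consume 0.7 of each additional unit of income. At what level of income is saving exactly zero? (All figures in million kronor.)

At break-even, C = Y: 1545 + 0.7Y = Y
0.3Y = 1545, so Y = 1545/0.3 = 5150

Y = 5150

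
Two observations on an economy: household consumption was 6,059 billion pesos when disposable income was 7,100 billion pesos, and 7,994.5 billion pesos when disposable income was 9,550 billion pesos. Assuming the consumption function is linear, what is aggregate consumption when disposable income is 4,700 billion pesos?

MPC = (7994.5 − 6059)/(9550 − 7100) = 1935.5/2450 = 0.79
a = 6059 − 0.79(7100) = 6059 − 5609 = 450
C = 450 + 0.79(4700) = 450 + 3713 = 4163

C = 4163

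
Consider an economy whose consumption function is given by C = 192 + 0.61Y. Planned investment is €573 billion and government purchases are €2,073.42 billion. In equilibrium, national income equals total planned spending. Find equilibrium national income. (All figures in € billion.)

Y = 7278

Y = C + I + G = 192 + 0.61Y + 573 + 2073.42
Y − 0.61Y = 2838.42
0.39Y = 2838.42, so Y = 2838.42/0.39 = 7278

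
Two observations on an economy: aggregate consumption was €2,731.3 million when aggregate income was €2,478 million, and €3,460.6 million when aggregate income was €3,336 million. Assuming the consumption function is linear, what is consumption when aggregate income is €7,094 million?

C = 6654.9

MPC = (3460.6 − 2731.3)/(3336 − 2478) = 729.3/858 = 0.85
a = 2731.3 − 0.85(2478) = 2731.3 − 2106.3 = 625
C = 625 + 0.85(7094) = 625 + 6029.9 = 6654.9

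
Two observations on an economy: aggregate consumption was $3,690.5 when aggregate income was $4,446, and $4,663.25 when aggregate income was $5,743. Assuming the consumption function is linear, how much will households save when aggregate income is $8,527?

S = 1775.75

MPC = (4663.25 − 3690.5)/(5743 − 4446) = 972.75/1297 = 0.75
a = 3690.5 − 0.75(4446) = 3690.5 − 3334.5 = 356
C = 356 + 0.75(8527) = 6751.25
S = 8527 − 6751.25 = 1775.75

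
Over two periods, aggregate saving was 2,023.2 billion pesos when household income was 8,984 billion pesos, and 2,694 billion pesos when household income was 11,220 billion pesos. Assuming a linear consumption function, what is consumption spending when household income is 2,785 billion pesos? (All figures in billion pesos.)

C = 2621.5

MPS = ΔS/ΔY = (2694 − 2023.2)/(11220 − 8984) = 670.8/2236 = 0.3
MPC = 1 − MPS = 0.7
Autonomous saving = 2023.2 − 0.3(8984) = -672, so a = 672
C = 672 + 0.7(2785) = 672 + 1949.5 = 2621.5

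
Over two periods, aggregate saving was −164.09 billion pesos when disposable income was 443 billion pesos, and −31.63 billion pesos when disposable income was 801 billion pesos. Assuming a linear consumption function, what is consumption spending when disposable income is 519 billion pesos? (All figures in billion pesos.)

MPS = ΔS/ΔY = (-31.63 − (-164.09))/(801 − 443) = 132.46/358 = 0.37
MPC = 1 − MPS = 0.63
Autonomous saving = -164.09 − 0.37(443) = -328, so a = 328
C = 328 + 0.63(519) = 328 + 326.97 = 654.97

C = 654.97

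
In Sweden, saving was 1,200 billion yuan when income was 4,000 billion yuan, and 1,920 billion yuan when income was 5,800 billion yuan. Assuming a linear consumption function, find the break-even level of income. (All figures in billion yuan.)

Y = 1000

MPS = ΔS/ΔY = (1920 − 1200)/(5800 − 4000) = 720/1800 = 0.4
MPC = 1 − MPS = 0.6
From S(4000) = 1200: −a + 0.4(4000) = 1200, so a = 1600 − 1200 = 400
Break-even (S = 0): Y = a/MPS = 400/0.4 = 1000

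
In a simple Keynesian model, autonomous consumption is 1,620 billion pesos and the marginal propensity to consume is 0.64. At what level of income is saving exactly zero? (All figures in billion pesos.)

At break-even, C = Y: 1620 + 0.64Y = Y
0.36Y = 1620, so Y = 1620/0.36 = 4500

Y = 4500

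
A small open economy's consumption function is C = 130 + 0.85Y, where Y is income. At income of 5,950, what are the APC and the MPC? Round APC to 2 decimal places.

MPC = 0.85 (the slope of the consumption function)
C = 130 + 0.85(5950) = 5187.5, so APC = 5187.5/5950 = 0.87

APC = 0.87; MPC = 0.85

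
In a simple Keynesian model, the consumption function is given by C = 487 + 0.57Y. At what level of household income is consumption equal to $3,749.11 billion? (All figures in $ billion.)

487 + 0.57Y = 3749.11
0.57Y = 3262.11, so Y = 3262.11/0.57 = 5723

Y = 5723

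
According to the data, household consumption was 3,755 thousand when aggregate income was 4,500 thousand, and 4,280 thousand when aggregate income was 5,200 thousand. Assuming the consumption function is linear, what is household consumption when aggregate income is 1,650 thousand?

MPC = (4280 − 3755)/(5200 − 4500) = 525/700 = 0.75
a = 3755 − 0.75(4500) = 3755 − 3375 = 380
C = 380 + 0.75(1650) = 380 + 1237.5 = 1617.5

C = 1617.5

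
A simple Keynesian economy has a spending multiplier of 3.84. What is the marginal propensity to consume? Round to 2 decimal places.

MPC = 0.74

k = 1/(1 − MPC), so 1 − MPC = 1/k = 1/3.84 = 0.2604
MPC = 1 − 0.2604 = 0.74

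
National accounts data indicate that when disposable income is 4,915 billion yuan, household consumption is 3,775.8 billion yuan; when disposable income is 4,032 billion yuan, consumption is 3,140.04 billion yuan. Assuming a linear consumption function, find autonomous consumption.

MPC = ΔC/ΔY = (3775.8 − 3140.04)/(4915 − 4032) = 635.76/883 = 0.72
a = C − MPC·Y = 3140.04 − 0.72(4032) = 3140.04 − 2903.04 = 237

a = 237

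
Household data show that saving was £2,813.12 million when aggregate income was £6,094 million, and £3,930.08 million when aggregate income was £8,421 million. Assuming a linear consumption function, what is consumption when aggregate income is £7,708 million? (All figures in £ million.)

C = 4120.16

MPS = ΔS/ΔY = (3930.08 − 2813.12)/(8421 − 6094) = 1116.96/2327 = 0.48
MPC = 1 − MPS = 0.52
Autonomous saving = 2813.12 − 0.48(6094) = -112, so a = 112
C = 112 + 0.52(7708) = 112 + 4008.16 = 4120.16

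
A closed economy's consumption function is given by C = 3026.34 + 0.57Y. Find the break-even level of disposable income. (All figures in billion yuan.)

At break-even, C = Y: 3026.34 + 0.57Y = Y
0.43Y = 3026.34, so Y = 3026.34/0.43 = 7038

Y = 7038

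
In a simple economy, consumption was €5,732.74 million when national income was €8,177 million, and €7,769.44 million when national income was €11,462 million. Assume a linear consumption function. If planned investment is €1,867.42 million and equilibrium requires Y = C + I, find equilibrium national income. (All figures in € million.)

Y = 6659

MPC = (7769.44 − 5732.74)/(11462 − 8177) = 2036.7/3285 = 0.62
a = 5732.74 − 0.62(8177) = 663
Equilibrium: Y = 663 + 0.62Y + 1867.42
0.38Y = 2530.42, so Y = 2530.42/0.38 = 6659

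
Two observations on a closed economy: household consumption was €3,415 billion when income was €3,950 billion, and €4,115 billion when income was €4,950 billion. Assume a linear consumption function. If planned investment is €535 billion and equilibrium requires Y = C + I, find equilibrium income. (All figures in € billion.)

MPC = (4115 − 3415)/(4950 − 3950) = 700/1000 = 0.7
a = 3415 − 0.7(3950) = 650
Equilibrium: Y = 650 + 0.7Y + 535
0.3Y = 1185, so Y = 1185/0.3 = 3950

Y = 3950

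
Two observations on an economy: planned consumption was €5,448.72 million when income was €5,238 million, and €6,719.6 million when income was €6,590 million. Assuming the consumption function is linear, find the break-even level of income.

MPC = (6719.6 − 5448.72)/(6590 − 5238) = 1270.88/1352 = 0.94
a = 5448.72 − 0.94(5238) = 5448.72 − 4923.72 = 525
Break-even: Y = a/(1−MPC) = 525/0.06 = 8750

Y = 8750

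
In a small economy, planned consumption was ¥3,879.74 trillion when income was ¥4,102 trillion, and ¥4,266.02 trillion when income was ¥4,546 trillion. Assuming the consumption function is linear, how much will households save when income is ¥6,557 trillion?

MPC = (4266.02 − 3879.74)/(4546 − 4102) = 386.28/444 = 0.87
a = 3879.74 − 0.87(4102) = 3879.74 − 3568.74 = 311
C = 311 + 0.87(6557) = 6015.59
S = 6557 − 6015.59 = 541.41

S = 541.41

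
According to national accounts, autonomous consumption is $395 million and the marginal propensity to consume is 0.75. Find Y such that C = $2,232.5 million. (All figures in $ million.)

395 + 0.75Y = 2232.5
0.75Y = 1837.5, so Y = 1837.5/0.75 = 2450

Y = 2450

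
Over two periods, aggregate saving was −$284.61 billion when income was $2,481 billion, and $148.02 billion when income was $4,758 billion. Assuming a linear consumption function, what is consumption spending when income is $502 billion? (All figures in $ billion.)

MPS = ΔS/ΔY = (148.02 − (-284.61))/(4758 − 2481) = 432.63/2277 = 0.19
MPC = 1 − MPS = 0.81
Autonomous saving = -284.61 − 0.19(2481) = -756, so a = 756
C = 756 + 0.81(502) = 756 + 406.62 = 1162.62

C = 1162.62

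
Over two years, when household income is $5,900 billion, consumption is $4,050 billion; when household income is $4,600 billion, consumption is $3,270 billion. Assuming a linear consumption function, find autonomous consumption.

a = 510

MPC = ΔC/ΔY = (4050 − 3270)/(5900 − 4600) = 780/1300 = 0.6
a = C − MPC·Y = 3270 − 0.6(4600) = 3270 − 2760 = 510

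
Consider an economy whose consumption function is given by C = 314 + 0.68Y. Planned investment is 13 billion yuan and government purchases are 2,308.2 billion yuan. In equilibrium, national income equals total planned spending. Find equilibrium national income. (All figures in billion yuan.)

Y = C + I + G = 314 + 0.68Y + 13 + 2308.2
Y − 0.68Y = 2635.2
0.32Y = 2635.2, so Y = 2635.2/0.32 = 8235

Y = 8235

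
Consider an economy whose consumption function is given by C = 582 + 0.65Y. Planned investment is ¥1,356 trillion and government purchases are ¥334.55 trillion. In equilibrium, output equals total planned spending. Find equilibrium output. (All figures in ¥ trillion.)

Y = C + I + G = 582 + 0.65Y + 1356 + 334.55
Y − 0.65Y = 2272.55
0.35Y = 2272.55, so Y = 2272.55/0.35 = 6493

Y = 6493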